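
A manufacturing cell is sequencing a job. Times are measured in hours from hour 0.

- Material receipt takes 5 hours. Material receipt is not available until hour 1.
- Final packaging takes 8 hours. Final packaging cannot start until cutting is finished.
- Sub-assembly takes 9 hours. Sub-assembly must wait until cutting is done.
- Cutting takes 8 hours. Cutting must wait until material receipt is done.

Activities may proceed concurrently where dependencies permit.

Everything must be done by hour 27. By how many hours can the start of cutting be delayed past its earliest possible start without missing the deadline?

4

After its own release at hour 1, material receipt can start at hour 1 and finishes at hour 6.
Cutting waits on material receipt (finishes hour 6), so it starts at hour 6 and finishes at 6 + 8 = hour 14.

Working backward from the deadline:
Nothing follows sub-assembly; the deadline of hour 27 is its only limit. It must start by 27 − 9 = hour 18.
To finish by hour 27, final packaging (duration 8) must start no later than hour 19.
For cutting: sub-assembly (must start by hour 18); final packaging (must start by hour 19). The most restrictive is hour 18; with an 8-hour duration, cutting must start by hour 10.
So cutting can start as early as hour 6 and as late as hour 10, giving 10 − 6 = 4 hours of slack.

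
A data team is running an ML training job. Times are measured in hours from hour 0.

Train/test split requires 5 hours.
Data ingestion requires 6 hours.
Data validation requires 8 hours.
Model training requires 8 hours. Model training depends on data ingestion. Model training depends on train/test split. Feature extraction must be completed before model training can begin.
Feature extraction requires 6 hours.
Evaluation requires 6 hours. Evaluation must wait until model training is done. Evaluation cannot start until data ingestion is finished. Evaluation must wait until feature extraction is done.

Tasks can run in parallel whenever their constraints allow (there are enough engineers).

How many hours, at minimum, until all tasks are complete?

Train/test split has no prerequisites, so it starts at hour 0 and finishes at hour 5.
Feature extraction can start immediately at hour 0; it finishes at hour 6.
Data validation has no prerequisites, so it starts at hour 0 and finishes at hour 8.
Data ingestion has no prerequisites, so it starts at hour 0 and finishes at hour 6.
Model training cannot start until data ingestion (finishes hour 6); train/test split (finishes hour 5); feature extraction (finishes hour 6). The controlling bound is hour 6, so model training finishes at 6 + 8 = hour 14.
Evaluation cannot start until model training (finishes hour 14); data ingestion (finishes hour 6); feature extraction (finishes hour 6). The controlling bound is hour 14, so evaluation finishes at 14 + 6 = hour 20.
All tasks are finished once the last one completes. Finish times: Data ingestion at 6, Data validation at 8, Feature extraction at 6, Train/test split at 5, Model training at 14, Evaluation at 20. The latest is hour 20.

20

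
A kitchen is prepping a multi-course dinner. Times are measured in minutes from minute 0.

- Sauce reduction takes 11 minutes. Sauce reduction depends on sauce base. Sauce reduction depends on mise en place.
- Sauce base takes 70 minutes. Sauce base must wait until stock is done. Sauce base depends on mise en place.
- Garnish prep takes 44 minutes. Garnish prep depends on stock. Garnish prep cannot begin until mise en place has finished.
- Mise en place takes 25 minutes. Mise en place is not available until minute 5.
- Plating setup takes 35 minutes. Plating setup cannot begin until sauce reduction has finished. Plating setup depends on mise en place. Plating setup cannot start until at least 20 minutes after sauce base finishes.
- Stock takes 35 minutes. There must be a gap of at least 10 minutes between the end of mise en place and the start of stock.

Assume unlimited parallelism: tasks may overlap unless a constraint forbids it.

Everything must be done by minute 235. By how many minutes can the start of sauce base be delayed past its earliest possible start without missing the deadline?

Mise en place cannot begin until its own release at minute 5. It runs from minute 5 to 5 + 25 = minute 30.
After mise en place (finishes minute 30, plus 10-minute gap → minute 40), stock can start at minute 40 and finishes at minute 75.
For sauce base: stock (finishes minute 75); mise en place (finishes minute 30). Taking the maximum gives a start of minute 75, and it finishes at 75 + 70 = minute 145.

Working backward from the deadline:
Nothing follows plating setup; the deadline of minute 235 is its only limit. It must start by 235 − 35 = minute 200.
Sauce reduction feeds into plating setup (must start by minute 200); so sauce reduction must finish by minute 200 and therefore start by minute 189.
Sauce base must finish in time for sauce reduction (must start by minute 189); plating setup (must start by minute 200, minus 20-minute gap → minute 180). The tightest is minute 180, so sauce base must start by 180 − 70 = minute 110.
So sauce base can start as early as minute 75 and as late as minute 110, giving 110 − 75 = 35 minutes of slack.

35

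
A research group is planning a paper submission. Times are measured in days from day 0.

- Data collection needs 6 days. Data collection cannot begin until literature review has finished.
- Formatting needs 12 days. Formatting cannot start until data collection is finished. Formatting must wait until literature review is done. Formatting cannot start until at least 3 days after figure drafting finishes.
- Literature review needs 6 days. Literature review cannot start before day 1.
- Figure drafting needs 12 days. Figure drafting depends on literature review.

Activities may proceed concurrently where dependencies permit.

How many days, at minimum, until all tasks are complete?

Literature review cannot begin until its own release at day 1. It runs from day 1 to 1 + 6 = day 7.
Figure drafting cannot begin until literature review (finishes day 7). It runs from day 7 to 7 + 12 = day 19.
After literature review (finishes day 7), data collection can start at day 7 and finishes at day 13.
Formatting has to wait for data collection (finishes day 13); literature review (finishes day 7); figure drafting (finishes day 19, plus 3-day gap → day 22). The latest of these is day 22, so formatting runs day 22 to 22 + 12 = day 34.
All tasks are finished once the last one completes. Finish times: Literature review at 7, Data collection at 13, Figure drafting at 19, Formatting at 34. The latest is day 34.

34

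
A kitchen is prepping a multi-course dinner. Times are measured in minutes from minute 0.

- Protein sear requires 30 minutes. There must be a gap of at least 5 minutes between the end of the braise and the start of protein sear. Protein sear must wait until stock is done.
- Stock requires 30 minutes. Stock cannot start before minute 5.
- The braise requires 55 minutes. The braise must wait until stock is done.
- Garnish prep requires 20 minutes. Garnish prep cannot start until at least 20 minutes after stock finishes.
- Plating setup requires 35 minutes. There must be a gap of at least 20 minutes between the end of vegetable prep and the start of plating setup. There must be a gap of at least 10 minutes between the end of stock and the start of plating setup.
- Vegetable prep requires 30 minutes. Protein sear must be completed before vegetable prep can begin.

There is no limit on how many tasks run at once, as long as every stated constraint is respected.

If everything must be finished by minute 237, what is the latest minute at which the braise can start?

To finish by minute 237, plating setup (duration 35) must start no later than minute 202.
Vegetable prep must finish before plating setup (must start by minute 202, minus 20-minute gap → minute 182). With a 30-minute duration, vegetable prep must start by 182 − 30 = minute 152.
Protein sear has to be done before vegetable prep (must start by minute 152). That means finishing by minute 152, i.e. starting by 152 − 30 = minute 122.
The braise must finish before protein sear (must start by minute 122, minus 5-minute gap → minute 117). With a 55-minute duration, the braise must start by 117 − 55 = minute 62.

62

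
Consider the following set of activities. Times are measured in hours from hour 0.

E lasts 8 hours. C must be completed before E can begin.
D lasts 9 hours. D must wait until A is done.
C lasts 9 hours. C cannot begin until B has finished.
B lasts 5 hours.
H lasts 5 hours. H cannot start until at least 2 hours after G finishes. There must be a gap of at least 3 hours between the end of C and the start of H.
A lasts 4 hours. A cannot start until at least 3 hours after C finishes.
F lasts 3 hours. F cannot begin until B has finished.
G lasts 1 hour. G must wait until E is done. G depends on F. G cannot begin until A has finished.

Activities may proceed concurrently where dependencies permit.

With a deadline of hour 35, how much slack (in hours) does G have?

5

Nothing blocks B, so it runs from hour 0 to hour 5.
F cannot begin until B (finishes hour 5). It runs from hour 5 to 5 + 3 = hour 8.
After B (finishes hour 5), C can start at hour 5 and finishes at hour 14.
After C (finishes hour 14), E can start at hour 14 and finishes at hour 22.
A waits on C (finishes hour 14, plus 3-hour gap → hour 17), so it starts at hour 17 and finishes at 17 + 4 = hour 21.
G cannot start until E (finishes hour 22); F (finishes hour 8); A (finishes hour 21). The controlling bound is hour 22, so G finishes at 22 + 1 = hour 23.

Working backward from the deadline:
H must finish by hour 35; it takes 5 hours, so it must start by 35 − 5 = hour 30.
G feeds into H (must start by hour 30, minus 2-hour gap → hour 28); so G must finish by hour 28 and therefore start by hour 27.
So G can start as early as hour 22 and as late as hour 27, giving 27 − 22 = 5 hours of slack.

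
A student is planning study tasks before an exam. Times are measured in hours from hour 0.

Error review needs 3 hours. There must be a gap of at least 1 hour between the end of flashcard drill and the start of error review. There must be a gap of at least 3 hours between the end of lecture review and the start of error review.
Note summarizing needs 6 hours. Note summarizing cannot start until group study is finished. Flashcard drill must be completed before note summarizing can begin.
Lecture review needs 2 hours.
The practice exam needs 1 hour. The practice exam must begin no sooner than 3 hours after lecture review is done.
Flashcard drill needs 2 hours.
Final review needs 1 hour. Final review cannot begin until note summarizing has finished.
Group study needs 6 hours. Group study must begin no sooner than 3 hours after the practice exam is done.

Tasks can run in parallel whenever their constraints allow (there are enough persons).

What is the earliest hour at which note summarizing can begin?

15

Flashcard drill has no prerequisites, so it starts at hour 0 and finishes at hour 2.
Lecture review has no prerequisites, so it starts at hour 0 and finishes at hour 2.
After lecture review (finishes hour 2, plus 3-hour gap → hour 5), the practice exam can start at hour 5 and finishes at hour 6.
Group study cannot begin until the practice exam (finishes hour 6, plus 3-hour gap → hour 9). It runs from hour 9 to 9 + 6 = hour 15.
Note summarizing waits on group study (finishes hour 15); flashcard drill (finishes hour 2). The latest of these is hour 15, which is the earliest note summarizing can start.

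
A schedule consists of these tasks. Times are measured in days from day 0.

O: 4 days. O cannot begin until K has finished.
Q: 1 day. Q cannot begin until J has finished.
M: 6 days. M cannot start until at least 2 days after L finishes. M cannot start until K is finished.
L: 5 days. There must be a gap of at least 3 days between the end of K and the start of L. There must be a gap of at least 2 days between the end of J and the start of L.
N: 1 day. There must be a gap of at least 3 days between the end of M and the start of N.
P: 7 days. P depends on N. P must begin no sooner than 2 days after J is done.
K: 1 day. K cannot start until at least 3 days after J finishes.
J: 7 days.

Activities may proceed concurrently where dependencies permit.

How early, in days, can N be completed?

J can start immediately at day 0; it finishes at day 7.
After J (finishes day 7, plus 3-day gap → day 10), K can start at day 10 and finishes at day 11.
For L: K (finishes day 11, plus 3-day gap → day 14); J (finishes day 7, plus 2-day gap → day 9). Taking the maximum gives a start of day 14, and it finishes at 14 + 5 = day 19.
M has to wait for L (finishes day 19, plus 2-day gap → day 21); K (finishes day 11). The latest of these is day 21, so M runs day 21 to 21 + 6 = day 27.
N waits on M (finishes day 27, plus 3-day gap → day 30), so it starts at day 30 and finishes at 30 + 1 = day 31.

31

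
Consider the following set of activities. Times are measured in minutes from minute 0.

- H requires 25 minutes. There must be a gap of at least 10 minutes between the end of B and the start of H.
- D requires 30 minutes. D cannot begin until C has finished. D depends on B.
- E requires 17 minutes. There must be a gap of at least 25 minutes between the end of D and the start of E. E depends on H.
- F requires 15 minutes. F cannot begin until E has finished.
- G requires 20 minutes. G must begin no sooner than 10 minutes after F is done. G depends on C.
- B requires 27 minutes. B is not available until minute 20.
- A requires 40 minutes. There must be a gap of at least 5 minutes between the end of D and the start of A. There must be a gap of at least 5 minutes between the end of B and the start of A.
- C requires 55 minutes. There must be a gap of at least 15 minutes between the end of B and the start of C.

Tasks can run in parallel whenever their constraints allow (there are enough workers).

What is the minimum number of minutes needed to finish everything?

After its own release at minute 20, B can start at minute 20 and finishes at minute 47.
After B (finishes minute 47, plus 10-minute gap → minute 57), H can start at minute 57 and finishes at minute 82.
C waits on B (finishes minute 47, plus 15-minute gap → minute 62), so it starts at minute 62 and finishes at 62 + 55 = minute 117.
For D: C (finishes minute 117); B (finishes minute 47). Taking the maximum gives a start of minute 117, and it finishes at 117 + 30 = minute 147.
For E: D (finishes minute 147, plus 25-minute gap → minute 172); H (finishes minute 82). Taking the maximum gives a start of minute 172, and it finishes at 172 + 17 = minute 189.
F waits on E (finishes minute 189), so it starts at minute 189 and finishes at 189 + 15 = minute 204.
G needs all of F (finishes minute 204, plus 10-minute gap → minute 214); C (finishes minute 117). That puts its earliest start at minute 214; it finishes at 214 + 20 = minute 234.
A cannot start until D (finishes minute 147, plus 5-minute gap → minute 152); B (finishes minute 47, plus 5-minute gap → minute 52). The controlling bound is minute 152, so A finishes at 152 + 40 = minute 192.
All tasks are finished once the last one completes. Finish times: A at 192, B at 47, C at 117, D at 147, E at 189, F at 204, G at 234, H at 82. The latest is minute 234.

234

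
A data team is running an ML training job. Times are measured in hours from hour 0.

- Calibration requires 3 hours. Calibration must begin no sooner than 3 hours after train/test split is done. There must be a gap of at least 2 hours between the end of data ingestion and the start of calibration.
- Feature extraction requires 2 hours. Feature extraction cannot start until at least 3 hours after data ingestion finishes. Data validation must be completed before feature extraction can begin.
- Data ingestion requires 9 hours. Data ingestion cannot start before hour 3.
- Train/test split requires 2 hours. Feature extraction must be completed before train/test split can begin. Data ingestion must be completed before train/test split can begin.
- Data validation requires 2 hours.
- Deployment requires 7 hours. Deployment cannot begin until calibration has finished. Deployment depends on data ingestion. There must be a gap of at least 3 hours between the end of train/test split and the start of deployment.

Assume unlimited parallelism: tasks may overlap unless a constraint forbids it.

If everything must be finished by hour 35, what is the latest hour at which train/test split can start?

Deployment has no dependents, so it just needs to finish by hour 35. Starting by 35 − 7 = hour 28 achieves that.
Calibration has to be done before deployment (must start by hour 28). That means finishing by hour 28, i.e. starting by 28 − 3 = hour 25.
Train/test split has several dependents: calibration (must start by hour 25, minus 3-hour gap → hour 22); deployment (must start by hour 28, minus 3-hour gap → hour 25). The earliest of those limits is hour 22, so train/test split must start by 22 − 2 = hour 20.

20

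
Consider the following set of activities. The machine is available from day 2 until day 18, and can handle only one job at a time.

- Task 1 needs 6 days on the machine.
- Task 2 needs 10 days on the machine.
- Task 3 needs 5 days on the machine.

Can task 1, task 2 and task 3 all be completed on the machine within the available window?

No

The machine window is 18 − 2 = 16 days.
Running back to back, the jobs need 6 + 10 + 5 = 21 days on the machine.
Since 21 > 16, they cannot all fit.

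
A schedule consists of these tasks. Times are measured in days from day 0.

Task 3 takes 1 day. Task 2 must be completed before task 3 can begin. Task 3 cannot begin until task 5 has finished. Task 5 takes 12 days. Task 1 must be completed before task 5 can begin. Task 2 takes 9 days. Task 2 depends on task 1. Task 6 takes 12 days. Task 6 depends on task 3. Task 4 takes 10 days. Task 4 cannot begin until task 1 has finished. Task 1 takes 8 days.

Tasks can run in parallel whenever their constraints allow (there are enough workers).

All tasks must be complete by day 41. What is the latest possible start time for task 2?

To finish by day 41, task 6 (duration 12) must start no later than day 29.
Task 3 feeds into task 6 (must start by day 29); so task 3 must finish by day 29 and therefore start by day 28.
Task 2 feeds into task 3 (must start by day 28); so task 2 must finish by day 28 and therefore start by day 19.

19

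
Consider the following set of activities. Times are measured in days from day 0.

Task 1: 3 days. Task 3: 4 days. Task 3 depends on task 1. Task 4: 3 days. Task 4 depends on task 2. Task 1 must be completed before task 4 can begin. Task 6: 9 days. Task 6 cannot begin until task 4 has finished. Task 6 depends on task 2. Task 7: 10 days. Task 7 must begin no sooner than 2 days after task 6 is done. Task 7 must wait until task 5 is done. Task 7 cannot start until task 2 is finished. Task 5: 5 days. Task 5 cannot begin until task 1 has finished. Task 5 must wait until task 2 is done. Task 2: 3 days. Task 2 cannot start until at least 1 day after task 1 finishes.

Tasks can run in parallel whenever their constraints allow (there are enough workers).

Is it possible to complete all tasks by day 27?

Task 1 can start immediately at day 0; it finishes at day 3.
After task 1 (finishes day 3), task 3 can start at day 3 and finishes at day 7.
Task 2 cannot begin until task 1 (finishes day 3, plus 1-day gap → day 4). It runs from day 4 to 4 + 3 = day 7.
Task 5 cannot start until task 1 (finishes day 3); task 2 (finishes day 7). The controlling bound is day 7, so task 5 finishes at 7 + 5 = day 12.
Task 4 cannot start until task 2 (finishes day 7); task 1 (finishes day 3). The controlling bound is day 7, so task 4 finishes at 7 + 3 = day 10.
Task 6 needs all of task 4 (finishes day 10); task 2 (finishes day 7). That puts its earliest start at day 10; it finishes at 10 + 9 = day 19.
For task 7: task 6 (finishes day 19, plus 2-day gap → day 21); task 5 (finishes day 12); task 2 (finishes day 7). Taking the maximum gives a start of day 21, and it finishes at 21 + 10 = day 31.
The earliest everything can be done is day 31, which is after the deadline of 27, so it is not possible.

No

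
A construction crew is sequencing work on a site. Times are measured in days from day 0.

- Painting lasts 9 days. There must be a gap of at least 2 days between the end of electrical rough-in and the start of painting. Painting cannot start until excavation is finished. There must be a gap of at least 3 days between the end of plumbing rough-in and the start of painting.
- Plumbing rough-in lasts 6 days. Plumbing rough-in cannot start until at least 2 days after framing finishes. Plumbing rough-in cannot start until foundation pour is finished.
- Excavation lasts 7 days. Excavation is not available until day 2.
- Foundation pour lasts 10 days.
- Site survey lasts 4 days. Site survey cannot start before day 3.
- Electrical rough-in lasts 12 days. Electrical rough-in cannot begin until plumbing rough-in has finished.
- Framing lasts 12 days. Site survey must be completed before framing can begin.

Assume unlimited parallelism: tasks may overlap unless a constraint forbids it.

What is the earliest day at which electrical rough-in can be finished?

Foundation pour has no prerequisites, so it starts at day 0 and finishes at day 10.
Site survey waits on its own release at day 3, so it starts at day 3 and finishes at 3 + 4 = day 7.
Framing waits on site survey (finishes day 7), so it starts at day 7 and finishes at 7 + 12 = day 19.
For plumbing rough-in: framing (finishes day 19, plus 2-day gap → day 21); foundation pour (finishes day 10). Taking the maximum gives a start of day 21, and it finishes at 21 + 6 = day 27.
Electrical rough-in cannot begin until plumbing rough-in (finishes day 27). It runs from day 27 to 27 + 12 = day 39.

39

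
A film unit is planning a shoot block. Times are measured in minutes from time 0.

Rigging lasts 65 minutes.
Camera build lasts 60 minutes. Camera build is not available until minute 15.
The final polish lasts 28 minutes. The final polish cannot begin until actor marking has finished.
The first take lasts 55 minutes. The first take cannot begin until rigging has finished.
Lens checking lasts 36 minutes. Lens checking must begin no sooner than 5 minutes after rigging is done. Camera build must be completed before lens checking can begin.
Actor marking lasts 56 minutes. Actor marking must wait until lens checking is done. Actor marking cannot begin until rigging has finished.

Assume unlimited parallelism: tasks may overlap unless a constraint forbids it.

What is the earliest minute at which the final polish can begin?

After its own release at minute 15, camera build can start at minute 15 and finishes at minute 75.
Nothing blocks rigging, so it runs from minute 0 to minute 65.
For lens checking: rigging (finishes minute 65, plus 5-minute gap → minute 70); camera build (finishes minute 75). Taking the maximum gives a start of minute 75, and it finishes at 75 + 36 = minute 111.
Actor marking needs all of lens checking (finishes minute 111); rigging (finishes minute 65). That puts its earliest start at minute 111; it finishes at 111 + 56 = minute 167.
The final polish waits on actor marking (finishes minute 167), so the earliest it can start is minute 167.

167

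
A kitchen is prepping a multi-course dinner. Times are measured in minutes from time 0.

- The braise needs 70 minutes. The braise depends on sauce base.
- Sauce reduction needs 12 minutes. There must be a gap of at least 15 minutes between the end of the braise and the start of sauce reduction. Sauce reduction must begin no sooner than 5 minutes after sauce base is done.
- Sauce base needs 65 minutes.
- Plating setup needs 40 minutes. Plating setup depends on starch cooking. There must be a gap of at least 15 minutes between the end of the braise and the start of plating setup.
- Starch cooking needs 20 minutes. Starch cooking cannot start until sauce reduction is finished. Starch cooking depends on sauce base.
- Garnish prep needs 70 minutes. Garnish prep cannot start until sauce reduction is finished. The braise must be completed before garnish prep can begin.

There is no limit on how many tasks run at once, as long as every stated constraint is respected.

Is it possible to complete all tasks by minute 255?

Yes

Sauce base can start immediately at minute 0; it finishes at minute 65.
The braise waits on sauce base (finishes minute 65), so it starts at minute 65 and finishes at 65 + 70 = minute 135.
Sauce reduction needs all of the braise (finishes minute 135, plus 15-minute gap → minute 150); sauce base (finishes minute 65, plus 5-minute gap → minute 70). That puts its earliest start at minute 150; it finishes at 150 + 12 = minute 162.
For garnish prep: sauce reduction (finishes minute 162); the braise (finishes minute 135). Taking the maximum gives a start of minute 162, and it finishes at 162 + 70 = minute 232.
Starch cooking needs all of sauce reduction (finishes minute 162); sauce base (finishes minute 65). That puts its earliest start at minute 162; it finishes at 162 + 20 = minute 182.
Plating setup cannot start until starch cooking (finishes minute 182); the braise (finishes minute 135, plus 15-minute gap → minute 150). The controlling bound is minute 182, so plating setup finishes at 182 + 40 = minute 222.
Every task is finished by minute 232, which is no later than the deadline of 255, so the schedule is feasible.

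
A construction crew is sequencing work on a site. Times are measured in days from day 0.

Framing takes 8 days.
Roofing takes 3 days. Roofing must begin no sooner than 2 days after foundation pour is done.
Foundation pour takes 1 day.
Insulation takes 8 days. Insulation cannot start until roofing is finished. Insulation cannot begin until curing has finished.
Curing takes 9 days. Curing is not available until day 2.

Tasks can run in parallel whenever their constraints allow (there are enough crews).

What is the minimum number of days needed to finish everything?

19

Framing has no prerequisites, so it starts at day 0 and finishes at day 8.
Curing cannot begin until its own release at day 2. It runs from day 2 to 2 + 9 = day 11.
Foundation pour has no prerequisites, so it starts at day 0 and finishes at day 1.
Roofing cannot begin until foundation pour (finishes day 1, plus 2-day gap → day 3). It runs from day 3 to 3 + 3 = day 6.
Insulation cannot start until roofing (finishes day 6); curing (finishes day 11). The controlling bound is day 11, so insulation finishes at 11 + 8 = day 19.
All tasks are finished once the last one completes. Finish times: Foundation pour at 1, Curing at 11, Framing at 8, Roofing at 6, Insulation at 19. The latest is day 19.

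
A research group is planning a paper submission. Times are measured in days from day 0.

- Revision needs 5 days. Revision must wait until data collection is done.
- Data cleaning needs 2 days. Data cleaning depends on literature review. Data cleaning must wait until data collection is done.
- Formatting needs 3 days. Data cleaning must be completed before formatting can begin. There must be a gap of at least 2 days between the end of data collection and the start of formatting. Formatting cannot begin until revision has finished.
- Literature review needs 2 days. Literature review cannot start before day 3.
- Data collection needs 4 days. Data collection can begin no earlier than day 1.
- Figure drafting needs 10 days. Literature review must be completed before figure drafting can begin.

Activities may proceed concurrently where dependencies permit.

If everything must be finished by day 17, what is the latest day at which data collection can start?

5

Formatting has no dependents, so it just needs to finish by day 17. Starting by 17 − 3 = day 14 achieves that.
Since formatting (must start by day 14) depends on it, data cleaning must finish by day 14. Backing off its 2-day duration gives a latest start of day 12.
Revision feeds into formatting (must start by day 14); so revision must finish by day 14 and therefore start by day 9.
Data collection has several dependents: data cleaning (must start by day 12); revision (must start by day 9); formatting (must start by day 14, minus 2-day gap → day 12). The earliest of those limits is day 9, so data collection must start by 9 − 4 = day 5.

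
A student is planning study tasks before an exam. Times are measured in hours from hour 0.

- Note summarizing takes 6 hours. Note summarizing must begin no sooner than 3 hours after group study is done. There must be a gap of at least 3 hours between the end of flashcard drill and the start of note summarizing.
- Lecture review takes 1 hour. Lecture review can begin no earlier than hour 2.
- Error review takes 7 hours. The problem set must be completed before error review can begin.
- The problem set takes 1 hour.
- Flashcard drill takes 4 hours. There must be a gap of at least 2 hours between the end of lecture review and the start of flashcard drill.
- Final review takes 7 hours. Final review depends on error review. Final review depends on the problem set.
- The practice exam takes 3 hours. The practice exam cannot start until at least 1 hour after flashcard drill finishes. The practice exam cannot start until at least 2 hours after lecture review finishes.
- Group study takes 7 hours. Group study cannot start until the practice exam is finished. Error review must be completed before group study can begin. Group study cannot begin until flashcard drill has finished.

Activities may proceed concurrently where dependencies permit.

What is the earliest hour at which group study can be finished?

Nothing blocks the problem set, so it runs from hour 0 to hour 1.
Error review cannot begin until the problem set (finishes hour 1). It runs from hour 1 to 1 + 7 = hour 8.
After its own release at hour 2, lecture review can start at hour 2 and finishes at hour 3.
Flashcard drill cannot begin until lecture review (finishes hour 3, plus 2-hour gap → hour 5). It runs from hour 5 to 5 + 4 = hour 9.
The practice exam cannot start until flashcard drill (finishes hour 9, plus 1-hour gap → hour 10); lecture review (finishes hour 3, plus 2-hour gap → hour 5). The controlling bound is hour 10, so the practice exam finishes at 10 + 3 = hour 13.
For group study: the practice exam (finishes hour 13); error review (finishes hour 8); flashcard drill (finishes hour 9). Taking the maximum gives a start of hour 13, and it finishes at 13 + 7 = hour 20.

20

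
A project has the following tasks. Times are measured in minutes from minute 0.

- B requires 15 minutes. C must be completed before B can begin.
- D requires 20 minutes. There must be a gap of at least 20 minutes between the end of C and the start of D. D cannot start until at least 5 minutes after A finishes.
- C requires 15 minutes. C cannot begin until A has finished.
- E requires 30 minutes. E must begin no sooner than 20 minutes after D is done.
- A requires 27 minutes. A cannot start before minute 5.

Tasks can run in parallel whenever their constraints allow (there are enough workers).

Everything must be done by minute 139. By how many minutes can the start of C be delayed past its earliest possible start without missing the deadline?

2

A waits on its own release at minute 5, so it starts at minute 5 and finishes at 5 + 27 = minute 32.
C waits on A (finishes minute 32), so it starts at minute 32 and finishes at 32 + 15 = minute 47.

Working backward from the deadline:
B has no dependents, so it just needs to finish by minute 139. Starting by 139 − 15 = minute 124 achieves that.
E has no dependents, so it just needs to finish by minute 139. Starting by 139 − 30 = minute 109 achieves that.
Since E (must start by minute 109, minus 20-minute gap → minute 89) depends on it, D must finish by minute 89. Backing off its 20-minute duration gives a latest start of minute 69.
C must finish in time for B (must start by minute 124); D (must start by minute 69, minus 20-minute gap → minute 49). The tightest is minute 49, so C must start by 49 − 15 = minute 34.
So C can start as early as minute 32 and as late as minute 34, giving 34 − 32 = 2 minutes of slack.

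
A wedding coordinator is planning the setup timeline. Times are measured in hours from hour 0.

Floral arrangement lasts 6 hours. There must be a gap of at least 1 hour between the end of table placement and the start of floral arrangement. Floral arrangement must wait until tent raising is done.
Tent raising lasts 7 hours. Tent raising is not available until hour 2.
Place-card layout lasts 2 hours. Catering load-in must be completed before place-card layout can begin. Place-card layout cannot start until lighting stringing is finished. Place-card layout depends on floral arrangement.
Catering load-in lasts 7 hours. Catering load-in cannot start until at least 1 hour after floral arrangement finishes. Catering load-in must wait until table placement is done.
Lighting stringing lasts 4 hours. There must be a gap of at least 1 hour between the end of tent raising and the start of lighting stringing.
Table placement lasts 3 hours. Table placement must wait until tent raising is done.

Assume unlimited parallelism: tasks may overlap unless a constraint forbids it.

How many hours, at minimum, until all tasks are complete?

29

After its own release at hour 2, tent raising can start at hour 2 and finishes at hour 9.
Lighting stringing cannot begin until tent raising (finishes hour 9, plus 1-hour gap → hour 10). It runs from hour 10 to 10 + 4 = hour 14.
After tent raising (finishes hour 9), table placement can start at hour 9 and finishes at hour 12.
For floral arrangement: table placement (finishes hour 12, plus 1-hour gap → hour 13); tent raising (finishes hour 9). Taking the maximum gives a start of hour 13, and it finishes at 13 + 6 = hour 19.
Catering load-in has to wait for floral arrangement (finishes hour 19, plus 1-hour gap → hour 20); table placement (finishes hour 12). The latest of these is hour 20, so catering load-in runs hour 20 to 20 + 7 = hour 27.
Place-card layout cannot start until catering load-in (finishes hour 27); lighting stringing (finishes hour 14); floral arrangement (finishes hour 19). The controlling bound is hour 27, so place-card layout finishes at 27 + 2 = hour 29.
All tasks are finished once the last one completes. Finish times: Tent raising at 9, Table placement at 12, Floral arrangement at 19, Lighting stringing at 14, Catering load-in at 27, Place-card layout at 29. The latest is hour 29.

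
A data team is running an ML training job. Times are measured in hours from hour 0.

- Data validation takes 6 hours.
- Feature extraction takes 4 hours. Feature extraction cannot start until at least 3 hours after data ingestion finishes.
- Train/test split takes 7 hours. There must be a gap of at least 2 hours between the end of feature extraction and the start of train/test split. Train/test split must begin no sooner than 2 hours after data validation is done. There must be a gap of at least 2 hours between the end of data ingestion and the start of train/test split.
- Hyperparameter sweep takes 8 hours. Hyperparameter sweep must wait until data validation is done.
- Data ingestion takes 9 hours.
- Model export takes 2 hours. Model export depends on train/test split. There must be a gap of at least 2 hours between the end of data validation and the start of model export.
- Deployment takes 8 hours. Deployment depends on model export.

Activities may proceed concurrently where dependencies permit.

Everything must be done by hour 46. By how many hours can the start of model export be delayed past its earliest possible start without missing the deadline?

Data validation can start immediately at hour 0; it finishes at hour 6.
Data ingestion has no prerequisites, so it starts at hour 0 and finishes at hour 9.
Feature extraction cannot begin until data ingestion (finishes hour 9, plus 3-hour gap → hour 12). It runs from hour 12 to 12 + 4 = hour 16.
Train/test split cannot start until feature extraction (finishes hour 16, plus 2-hour gap → hour 18); data validation (finishes hour 6, plus 2-hour gap → hour 8); data ingestion (finishes hour 9, plus 2-hour gap → hour 11). The controlling bound is hour 18, so train/test split finishes at 18 + 7 = hour 25.
Model export needs all of train/test split (finishes hour 25); data validation (finishes hour 6, plus 2-hour gap → hour 8). That puts its earliest start at hour 25; it finishes at 25 + 2 = hour 27.

Working backward from the deadline:
Nothing follows deployment; the deadline of hour 46 is its only limit. It must start by 46 − 8 = hour 38.
Model export must finish before deployment (must start by hour 38). With a 2-hour duration, model export must start by 38 − 2 = hour 36.
So model export can start as early as hour 25 and as late as hour 36, giving 36 − 25 = 11 hours of slack.

11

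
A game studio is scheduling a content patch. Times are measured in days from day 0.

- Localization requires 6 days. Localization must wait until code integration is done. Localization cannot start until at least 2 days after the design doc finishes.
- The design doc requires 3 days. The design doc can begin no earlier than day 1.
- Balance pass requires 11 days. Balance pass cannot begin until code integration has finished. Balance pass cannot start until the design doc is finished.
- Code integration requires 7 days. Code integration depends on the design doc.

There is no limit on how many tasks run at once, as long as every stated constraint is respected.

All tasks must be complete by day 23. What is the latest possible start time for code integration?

5

To finish by day 23, balance pass (duration 11) must start no later than day 12.
Localization must finish by day 23; it takes 6 days, so it must start by 23 − 6 = day 17.
Code integration must finish in time for balance pass (must start by day 12); localization (must start by day 17). The tightest is day 12, so code integration must start by 12 − 7 = day 5.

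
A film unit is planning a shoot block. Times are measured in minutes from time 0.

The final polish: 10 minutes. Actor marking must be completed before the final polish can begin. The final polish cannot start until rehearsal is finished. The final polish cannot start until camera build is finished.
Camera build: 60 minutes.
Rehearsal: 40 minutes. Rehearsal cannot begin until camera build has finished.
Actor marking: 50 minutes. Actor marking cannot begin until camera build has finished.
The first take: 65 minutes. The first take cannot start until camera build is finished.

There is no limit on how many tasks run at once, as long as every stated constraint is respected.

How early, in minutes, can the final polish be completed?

Camera build can start immediately at minute 0; it finishes at minute 60.
Rehearsal waits on camera build (finishes minute 60), so it starts at minute 60 and finishes at 60 + 40 = minute 100.
After camera build (finishes minute 60), actor marking can start at minute 60 and finishes at minute 110.
The final polish has to wait for actor marking (finishes minute 110); rehearsal (finishes minute 100); camera build (finishes minute 60). The latest of these is minute 110, so the final polish runs minute 110 to 110 + 10 = minute 120.

120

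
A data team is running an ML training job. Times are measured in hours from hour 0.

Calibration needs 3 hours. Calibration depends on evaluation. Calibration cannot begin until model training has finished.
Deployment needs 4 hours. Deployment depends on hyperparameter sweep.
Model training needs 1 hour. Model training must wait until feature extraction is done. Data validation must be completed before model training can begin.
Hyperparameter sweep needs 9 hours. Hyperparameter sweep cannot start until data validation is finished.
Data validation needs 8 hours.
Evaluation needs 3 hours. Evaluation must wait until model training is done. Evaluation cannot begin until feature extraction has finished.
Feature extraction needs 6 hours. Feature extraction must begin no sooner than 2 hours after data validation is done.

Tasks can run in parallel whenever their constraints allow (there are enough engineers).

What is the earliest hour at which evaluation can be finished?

20

Data validation can start immediately at hour 0; it finishes at hour 8.
After data validation (finishes hour 8, plus 2-hour gap → hour 10), feature extraction can start at hour 10 and finishes at hour 16.
Model training cannot start until feature extraction (finishes hour 16); data validation (finishes hour 8). The controlling bound is hour 16, so model training finishes at 16 + 1 = hour 17.
Evaluation needs all of model training (finishes hour 17); feature extraction (finishes hour 16). That puts its earliest start at hour 17; it finishes at 17 + 3 = hour 20.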